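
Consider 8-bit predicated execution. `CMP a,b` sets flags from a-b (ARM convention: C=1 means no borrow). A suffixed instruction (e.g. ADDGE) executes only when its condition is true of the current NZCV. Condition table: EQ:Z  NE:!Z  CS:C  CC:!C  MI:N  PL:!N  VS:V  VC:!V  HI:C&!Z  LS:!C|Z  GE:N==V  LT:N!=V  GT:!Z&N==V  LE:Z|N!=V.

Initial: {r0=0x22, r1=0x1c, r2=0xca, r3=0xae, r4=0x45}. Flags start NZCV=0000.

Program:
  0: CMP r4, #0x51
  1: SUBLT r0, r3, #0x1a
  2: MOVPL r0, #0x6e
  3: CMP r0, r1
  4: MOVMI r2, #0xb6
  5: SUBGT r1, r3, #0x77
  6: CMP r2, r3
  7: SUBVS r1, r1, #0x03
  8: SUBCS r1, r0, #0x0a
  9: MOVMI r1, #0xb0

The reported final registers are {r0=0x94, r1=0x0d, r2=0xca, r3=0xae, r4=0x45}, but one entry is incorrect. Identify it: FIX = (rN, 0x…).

[0] flags=1000 → (cmp)
[1] flags=1000 LT?T → r0=0x94
[2] flags=1000 PL?F → skip
[3] flags=0011 → (cmp)
[4] flags=0011 MI?F → skip
[5] flags=0011 GT?F → skip
[6] flags=0010 → (cmp)
[7] flags=0010 VS?F → skip
[8] flags=0010 CS?T → r1=0x8a
[9] flags=0010 MI?F → skip

FIX = (r1, 0x8a)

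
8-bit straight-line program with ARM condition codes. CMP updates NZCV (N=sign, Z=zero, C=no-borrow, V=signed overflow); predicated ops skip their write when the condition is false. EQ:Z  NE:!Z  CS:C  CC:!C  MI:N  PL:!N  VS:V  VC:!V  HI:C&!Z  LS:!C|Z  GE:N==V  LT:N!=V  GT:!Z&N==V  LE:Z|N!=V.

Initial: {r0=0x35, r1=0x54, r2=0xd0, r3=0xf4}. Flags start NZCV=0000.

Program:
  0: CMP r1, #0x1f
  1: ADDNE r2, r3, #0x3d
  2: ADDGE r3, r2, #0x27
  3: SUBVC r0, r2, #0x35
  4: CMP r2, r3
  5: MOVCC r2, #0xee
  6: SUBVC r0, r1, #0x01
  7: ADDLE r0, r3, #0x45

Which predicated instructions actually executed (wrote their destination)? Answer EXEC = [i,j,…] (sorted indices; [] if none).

EXEC = [1,2,3,5,6,7]

[0] flags=0010 → (cmp)
[1] flags=0010 NE?T → r2=0x31
[2] flags=0010 GE?T → r3=0x58
[3] flags=0010 VC?T → r0=0xfc
[4] flags=1000 → (cmp)
[5] flags=1000 CC?T → r2=0xee
[6] flags=1000 VC?T → r0=0x53
[7] flags=1000 LE?T → r0=0x9d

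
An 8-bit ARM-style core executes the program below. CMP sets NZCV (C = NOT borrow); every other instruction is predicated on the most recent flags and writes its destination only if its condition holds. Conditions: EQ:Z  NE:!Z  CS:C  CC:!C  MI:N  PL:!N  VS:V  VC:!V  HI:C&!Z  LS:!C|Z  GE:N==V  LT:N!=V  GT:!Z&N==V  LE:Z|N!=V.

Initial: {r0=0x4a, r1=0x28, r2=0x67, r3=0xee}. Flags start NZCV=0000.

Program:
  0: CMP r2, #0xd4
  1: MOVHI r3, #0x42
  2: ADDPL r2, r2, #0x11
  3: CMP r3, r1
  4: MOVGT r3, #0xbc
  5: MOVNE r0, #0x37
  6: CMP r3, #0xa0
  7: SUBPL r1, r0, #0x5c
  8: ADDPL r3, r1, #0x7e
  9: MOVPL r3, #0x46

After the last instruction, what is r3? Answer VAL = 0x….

VAL = 0x46

[0] flags=1001 → (cmp)
[1] flags=1001 HI?F → skip
[2] flags=1001 PL?F → skip
[3] flags=1010 → (cmp)
[4] flags=1010 GT?F → skip
[5] flags=1010 NE?T → r0=0x37
[6] flags=0010 → (cmp)
[7] flags=0010 PL?T → r1=0xdb
[8] flags=0010 PL?T → r3=0x59
[9] flags=0010 PL?T → r3=0x46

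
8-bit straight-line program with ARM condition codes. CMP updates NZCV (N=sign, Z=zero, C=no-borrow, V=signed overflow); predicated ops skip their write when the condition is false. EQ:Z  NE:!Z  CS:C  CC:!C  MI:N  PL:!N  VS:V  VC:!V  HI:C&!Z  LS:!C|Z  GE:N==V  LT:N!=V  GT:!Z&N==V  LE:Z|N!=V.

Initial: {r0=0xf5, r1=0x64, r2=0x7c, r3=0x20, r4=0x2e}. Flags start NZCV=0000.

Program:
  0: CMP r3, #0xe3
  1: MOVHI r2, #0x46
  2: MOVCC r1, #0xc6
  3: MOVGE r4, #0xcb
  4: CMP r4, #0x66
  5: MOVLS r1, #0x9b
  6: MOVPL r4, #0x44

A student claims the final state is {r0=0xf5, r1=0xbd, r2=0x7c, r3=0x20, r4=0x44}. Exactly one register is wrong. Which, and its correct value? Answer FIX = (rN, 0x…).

[0] flags=0000 → (cmp)
[1] flags=0000 HI?F → skip
[2] flags=0000 CC?T → r1=0xc6
[3] flags=0000 GE?T → r4=0xcb
[4] flags=0011 → (cmp)
[5] flags=0011 LS?F → skip
[6] flags=0011 PL?T → r4=0x44

FIX = (r1, 0xc6)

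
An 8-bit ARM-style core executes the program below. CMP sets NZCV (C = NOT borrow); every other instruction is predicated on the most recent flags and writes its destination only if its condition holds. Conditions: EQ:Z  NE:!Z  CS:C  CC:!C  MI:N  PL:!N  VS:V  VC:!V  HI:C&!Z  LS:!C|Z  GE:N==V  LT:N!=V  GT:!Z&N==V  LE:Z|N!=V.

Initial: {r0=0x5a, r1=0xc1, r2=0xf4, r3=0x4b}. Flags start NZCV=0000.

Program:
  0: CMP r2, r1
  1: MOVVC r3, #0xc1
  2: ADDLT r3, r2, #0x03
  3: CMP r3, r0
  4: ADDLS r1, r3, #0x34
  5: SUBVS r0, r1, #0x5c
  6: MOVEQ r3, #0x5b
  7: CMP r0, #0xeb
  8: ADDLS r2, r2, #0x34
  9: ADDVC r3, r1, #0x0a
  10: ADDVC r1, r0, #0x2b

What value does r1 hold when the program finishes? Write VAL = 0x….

[0] flags=0010 → (cmp)
[1] flags=0010 VC?T → r3=0xc1
[2] flags=0010 LT?F → skip
[3] flags=0011 → (cmp)
[4] flags=0011 LS?F → skip
[5] flags=0011 VS?T → r0=0x65
[6] flags=0011 EQ?F → skip
[7] flags=0000 → (cmp)
[8] flags=0000 LS?T → r2=0x28
[9] flags=0000 VC?T → r3=0xcb
[10] flags=0000 VC?T → r1=0x90

VAL = 0x90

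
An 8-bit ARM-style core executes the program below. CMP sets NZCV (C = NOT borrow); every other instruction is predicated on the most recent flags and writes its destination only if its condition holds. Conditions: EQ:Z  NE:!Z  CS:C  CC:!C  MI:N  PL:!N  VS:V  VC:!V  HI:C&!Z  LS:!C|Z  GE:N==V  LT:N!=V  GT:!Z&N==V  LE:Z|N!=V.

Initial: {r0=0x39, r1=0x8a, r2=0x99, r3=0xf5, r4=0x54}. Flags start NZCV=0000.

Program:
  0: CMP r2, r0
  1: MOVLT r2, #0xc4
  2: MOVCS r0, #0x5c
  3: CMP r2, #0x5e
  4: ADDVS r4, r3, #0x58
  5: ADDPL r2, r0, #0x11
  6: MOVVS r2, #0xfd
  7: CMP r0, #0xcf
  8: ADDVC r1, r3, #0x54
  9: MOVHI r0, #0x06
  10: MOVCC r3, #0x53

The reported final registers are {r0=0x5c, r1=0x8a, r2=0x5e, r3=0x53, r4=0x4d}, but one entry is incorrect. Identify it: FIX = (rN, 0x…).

FIX = (r2, 0xfd)

0: ✓ CMP  NZCV=0011
1: ✓ MOVLT  r2←0xc4
2: ✓ MOVCS  r0←0x5c
3: ✓ CMP  NZCV=0011
4: ✓ ADDVS  r4←0x4d
5: ✓ ADDPL  r2←0x6d
6: ✓ MOVVS  r2←0xfd
7: ✓ CMP  NZCV=1001
8: · ADDVC
9: · MOVHI
10: ✓ MOVCC  r3←0x53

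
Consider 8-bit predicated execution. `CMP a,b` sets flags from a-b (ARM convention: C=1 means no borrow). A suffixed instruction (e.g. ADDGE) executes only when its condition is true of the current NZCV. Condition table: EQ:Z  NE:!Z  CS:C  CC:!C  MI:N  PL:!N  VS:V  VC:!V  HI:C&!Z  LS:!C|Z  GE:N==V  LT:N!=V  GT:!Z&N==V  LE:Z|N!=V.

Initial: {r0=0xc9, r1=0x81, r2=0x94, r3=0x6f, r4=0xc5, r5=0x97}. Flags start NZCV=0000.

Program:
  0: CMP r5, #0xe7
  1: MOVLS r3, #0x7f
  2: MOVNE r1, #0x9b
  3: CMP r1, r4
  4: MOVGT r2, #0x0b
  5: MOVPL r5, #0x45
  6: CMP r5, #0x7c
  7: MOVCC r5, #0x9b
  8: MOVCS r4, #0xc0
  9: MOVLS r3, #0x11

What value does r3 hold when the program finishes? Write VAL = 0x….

0: ✓ CMP  NZCV=1000
1: ✓ MOVLS  r3←0x7f
2: ✓ MOVNE  r1←0x9b
3: ✓ CMP  NZCV=1000
4: · MOVGT
5: · MOVPL
6: ✓ CMP  NZCV=0011
7: · MOVCC
8: ✓ MOVCS  r4←0xc0
9: · MOVLS

VAL = 0x7f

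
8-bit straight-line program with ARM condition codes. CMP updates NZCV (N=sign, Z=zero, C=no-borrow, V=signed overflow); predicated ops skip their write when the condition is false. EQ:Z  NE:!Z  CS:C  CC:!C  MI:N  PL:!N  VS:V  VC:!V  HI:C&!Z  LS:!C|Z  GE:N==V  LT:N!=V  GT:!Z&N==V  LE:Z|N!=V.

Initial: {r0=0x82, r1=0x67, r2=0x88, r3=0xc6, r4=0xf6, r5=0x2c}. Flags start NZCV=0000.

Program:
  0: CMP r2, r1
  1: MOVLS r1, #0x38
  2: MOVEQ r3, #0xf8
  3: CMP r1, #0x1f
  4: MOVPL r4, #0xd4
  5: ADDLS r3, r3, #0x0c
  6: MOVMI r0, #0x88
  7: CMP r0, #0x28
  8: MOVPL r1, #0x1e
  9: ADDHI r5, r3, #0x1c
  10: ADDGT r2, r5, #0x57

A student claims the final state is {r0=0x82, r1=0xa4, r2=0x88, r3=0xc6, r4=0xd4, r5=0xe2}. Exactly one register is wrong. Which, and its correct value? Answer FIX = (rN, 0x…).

[0] flags=0011 → (cmp)
[1] flags=0011 LS?F → skip
[2] flags=0011 EQ?F → skip
[3] flags=0010 → (cmp)
[4] flags=0010 PL?T → r4=0xd4
[5] flags=0010 LS?F → skip
[6] flags=0010 MI?F → skip
[7] flags=0011 → (cmp)
[8] flags=0011 PL?T → r1=0x1e
[9] flags=0011 HI?T → r5=0xe2
[10] flags=0011 GT?F → skip

FIX = (r1, 0x1e)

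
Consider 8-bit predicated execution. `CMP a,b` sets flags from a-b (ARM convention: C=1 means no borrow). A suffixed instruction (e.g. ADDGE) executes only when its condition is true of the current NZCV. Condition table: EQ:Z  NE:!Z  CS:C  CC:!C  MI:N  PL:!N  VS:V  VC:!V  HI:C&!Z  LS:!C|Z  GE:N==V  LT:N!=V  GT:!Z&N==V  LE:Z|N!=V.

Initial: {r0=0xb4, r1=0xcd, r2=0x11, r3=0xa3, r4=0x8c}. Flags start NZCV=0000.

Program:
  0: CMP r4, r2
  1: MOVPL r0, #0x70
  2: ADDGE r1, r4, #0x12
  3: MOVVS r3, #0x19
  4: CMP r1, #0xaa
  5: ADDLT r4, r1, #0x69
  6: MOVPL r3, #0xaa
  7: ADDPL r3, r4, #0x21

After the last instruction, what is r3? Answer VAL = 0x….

VAL = 0xad

[0] flags=0011 → (cmp)
[1] flags=0011 PL?T → r0=0x70
[2] flags=0011 GE?F → skip
[3] flags=0011 VS?T → r3=0x19
[4] flags=0010 → (cmp)
[5] flags=0010 LT?F → skip
[6] flags=0010 PL?T → r3=0xaa
[7] flags=0010 PL?T → r3=0xad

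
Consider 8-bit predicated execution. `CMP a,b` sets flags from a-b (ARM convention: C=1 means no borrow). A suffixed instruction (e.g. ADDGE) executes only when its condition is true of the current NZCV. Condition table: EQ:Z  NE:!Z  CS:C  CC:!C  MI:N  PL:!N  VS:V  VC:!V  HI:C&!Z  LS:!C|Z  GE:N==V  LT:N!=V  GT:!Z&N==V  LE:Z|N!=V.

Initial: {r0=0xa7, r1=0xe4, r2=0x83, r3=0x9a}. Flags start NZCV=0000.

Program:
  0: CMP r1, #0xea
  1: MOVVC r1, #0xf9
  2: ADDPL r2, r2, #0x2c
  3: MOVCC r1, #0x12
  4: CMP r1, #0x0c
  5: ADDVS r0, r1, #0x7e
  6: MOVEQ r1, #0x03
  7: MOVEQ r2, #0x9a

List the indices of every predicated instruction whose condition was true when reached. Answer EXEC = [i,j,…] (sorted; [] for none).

[0] flags=1000 → (cmp)
[1] flags=1000 VC?T → r1=0xf9
[2] flags=1000 PL?F → skip
[3] flags=1000 CC?T → r1=0x12
[4] flags=0010 → (cmp)
[5] flags=0010 VS?F → skip
[6] flags=0010 EQ?F → skip
[7] flags=0010 EQ?F → skip

EXEC = [1,3]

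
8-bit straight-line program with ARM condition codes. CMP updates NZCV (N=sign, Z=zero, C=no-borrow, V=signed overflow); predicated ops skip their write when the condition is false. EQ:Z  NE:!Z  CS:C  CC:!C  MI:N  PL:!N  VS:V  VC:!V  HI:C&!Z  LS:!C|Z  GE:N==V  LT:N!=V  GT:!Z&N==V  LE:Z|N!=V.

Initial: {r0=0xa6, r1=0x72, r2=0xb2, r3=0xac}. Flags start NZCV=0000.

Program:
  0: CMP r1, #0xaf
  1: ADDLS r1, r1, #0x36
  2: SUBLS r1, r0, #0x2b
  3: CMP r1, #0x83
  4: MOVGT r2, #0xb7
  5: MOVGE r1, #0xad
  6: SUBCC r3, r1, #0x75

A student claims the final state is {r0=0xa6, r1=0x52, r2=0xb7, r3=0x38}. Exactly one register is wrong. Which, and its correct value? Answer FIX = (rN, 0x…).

[0] flags=1001 → (cmp)
[1] flags=1001 LS?T → r1=0xa8
[2] flags=1001 LS?T → r1=0x7b
[3] flags=1001 → (cmp)
[4] flags=1001 GT?T → r2=0xb7
[5] flags=1001 GE?T → r1=0xad
[6] flags=1001 CC?T → r3=0x38

FIX = (r1, 0xad)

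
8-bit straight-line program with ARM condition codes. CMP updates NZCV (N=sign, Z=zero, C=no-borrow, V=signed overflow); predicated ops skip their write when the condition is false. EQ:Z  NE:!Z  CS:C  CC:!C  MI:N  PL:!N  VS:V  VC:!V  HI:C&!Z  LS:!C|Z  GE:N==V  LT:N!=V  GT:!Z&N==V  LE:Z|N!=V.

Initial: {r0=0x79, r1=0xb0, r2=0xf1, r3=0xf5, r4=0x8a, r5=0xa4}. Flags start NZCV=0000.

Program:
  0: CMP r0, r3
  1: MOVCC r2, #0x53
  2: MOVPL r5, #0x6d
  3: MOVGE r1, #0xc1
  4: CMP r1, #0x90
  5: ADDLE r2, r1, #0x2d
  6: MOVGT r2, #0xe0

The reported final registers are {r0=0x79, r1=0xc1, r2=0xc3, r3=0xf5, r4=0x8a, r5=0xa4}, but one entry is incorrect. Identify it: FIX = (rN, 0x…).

0: ✓ CMP  NZCV=1001
1: ✓ MOVCC  r2←0x53
2: · MOVPL
3: ✓ MOVGE  r1←0xc1
4: ✓ CMP  NZCV=0010
5: · ADDLE
6: ✓ MOVGT  r2←0xe0

FIX = (r2, 0xe0)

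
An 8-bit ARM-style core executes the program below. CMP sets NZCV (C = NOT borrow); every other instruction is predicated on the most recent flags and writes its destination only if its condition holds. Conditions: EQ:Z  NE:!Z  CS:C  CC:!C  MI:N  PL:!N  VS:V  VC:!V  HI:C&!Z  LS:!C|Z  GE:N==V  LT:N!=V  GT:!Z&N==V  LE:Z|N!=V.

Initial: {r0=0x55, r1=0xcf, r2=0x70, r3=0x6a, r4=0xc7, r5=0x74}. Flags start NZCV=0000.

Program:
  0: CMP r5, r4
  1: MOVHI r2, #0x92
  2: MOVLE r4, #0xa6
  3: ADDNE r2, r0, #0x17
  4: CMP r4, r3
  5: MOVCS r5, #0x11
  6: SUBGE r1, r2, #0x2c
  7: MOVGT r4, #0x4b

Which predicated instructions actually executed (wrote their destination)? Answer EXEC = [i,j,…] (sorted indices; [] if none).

EXEC = [3,5]

0: ✓ CMP  NZCV=1001
1: · MOVHI
2: · MOVLE
3: ✓ ADDNE  r2←0x6c
4: ✓ CMP  NZCV=0011
5: ✓ MOVCS  r5←0x11
6: · SUBGE
7: · MOVGT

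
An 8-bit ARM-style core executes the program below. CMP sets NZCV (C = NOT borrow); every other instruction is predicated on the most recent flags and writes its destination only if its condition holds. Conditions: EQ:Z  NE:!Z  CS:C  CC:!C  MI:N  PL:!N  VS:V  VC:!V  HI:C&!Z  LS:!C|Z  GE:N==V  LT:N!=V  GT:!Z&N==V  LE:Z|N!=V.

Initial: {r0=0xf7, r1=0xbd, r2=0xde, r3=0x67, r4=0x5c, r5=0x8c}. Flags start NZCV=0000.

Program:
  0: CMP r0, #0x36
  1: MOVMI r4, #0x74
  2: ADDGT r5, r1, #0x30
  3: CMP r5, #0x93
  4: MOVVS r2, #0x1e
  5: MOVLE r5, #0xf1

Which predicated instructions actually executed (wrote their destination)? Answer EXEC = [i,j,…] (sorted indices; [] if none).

0: ✓ CMP  NZCV=1010
1: ✓ MOVMI  r4←0x74
2: · ADDGT
3: ✓ CMP  NZCV=1000
4: · MOVVS
5: ✓ MOVLE  r5←0xf1

EXEC = [1,5]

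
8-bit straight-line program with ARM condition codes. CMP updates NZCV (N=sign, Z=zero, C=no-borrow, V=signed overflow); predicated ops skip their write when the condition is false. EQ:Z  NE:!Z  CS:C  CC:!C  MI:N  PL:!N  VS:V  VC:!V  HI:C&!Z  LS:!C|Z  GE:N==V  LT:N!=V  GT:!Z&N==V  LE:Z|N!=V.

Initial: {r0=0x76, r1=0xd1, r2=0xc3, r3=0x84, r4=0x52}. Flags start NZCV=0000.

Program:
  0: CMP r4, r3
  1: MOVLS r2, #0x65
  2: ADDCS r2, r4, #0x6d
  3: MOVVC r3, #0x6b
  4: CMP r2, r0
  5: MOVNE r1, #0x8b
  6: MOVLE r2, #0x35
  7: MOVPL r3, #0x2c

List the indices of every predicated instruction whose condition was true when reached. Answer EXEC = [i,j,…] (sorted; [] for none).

0: ✓ CMP  NZCV=1001
1: ✓ MOVLS  r2←0x65
2: · ADDCS
3: · MOVVC
4: ✓ CMP  NZCV=1000
5: ✓ MOVNE  r1←0x8b
6: ✓ MOVLE  r2←0x35
7: · MOVPL

EXEC = [1,5,6]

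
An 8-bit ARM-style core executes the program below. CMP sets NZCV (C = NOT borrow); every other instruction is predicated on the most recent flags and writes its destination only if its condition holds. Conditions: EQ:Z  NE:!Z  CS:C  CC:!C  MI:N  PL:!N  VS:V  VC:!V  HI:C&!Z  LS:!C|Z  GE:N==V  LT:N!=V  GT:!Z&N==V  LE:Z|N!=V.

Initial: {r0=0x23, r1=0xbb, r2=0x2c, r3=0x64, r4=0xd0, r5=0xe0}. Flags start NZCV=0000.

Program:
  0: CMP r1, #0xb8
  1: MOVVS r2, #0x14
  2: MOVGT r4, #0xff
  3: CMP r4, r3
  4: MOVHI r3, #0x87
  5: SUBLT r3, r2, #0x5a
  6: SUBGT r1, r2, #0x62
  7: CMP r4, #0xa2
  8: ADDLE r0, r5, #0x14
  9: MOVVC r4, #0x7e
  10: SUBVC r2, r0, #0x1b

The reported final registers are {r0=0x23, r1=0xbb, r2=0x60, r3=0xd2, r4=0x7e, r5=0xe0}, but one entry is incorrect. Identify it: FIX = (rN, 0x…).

FIX = (r2, 0x08)

[0] flags=0010 → (cmp)
[1] flags=0010 VS?F → skip
[2] flags=0010 GT?T → r4=0xff
[3] flags=1010 → (cmp)
[4] flags=1010 HI?T → r3=0x87
[5] flags=1010 LT?T → r3=0xd2
[6] flags=1010 GT?F → skip
[7] flags=0010 → (cmp)
[8] flags=0010 LE?F → skip
[9] flags=0010 VC?T → r4=0x7e
[10] flags=0010 VC?T → r2=0x08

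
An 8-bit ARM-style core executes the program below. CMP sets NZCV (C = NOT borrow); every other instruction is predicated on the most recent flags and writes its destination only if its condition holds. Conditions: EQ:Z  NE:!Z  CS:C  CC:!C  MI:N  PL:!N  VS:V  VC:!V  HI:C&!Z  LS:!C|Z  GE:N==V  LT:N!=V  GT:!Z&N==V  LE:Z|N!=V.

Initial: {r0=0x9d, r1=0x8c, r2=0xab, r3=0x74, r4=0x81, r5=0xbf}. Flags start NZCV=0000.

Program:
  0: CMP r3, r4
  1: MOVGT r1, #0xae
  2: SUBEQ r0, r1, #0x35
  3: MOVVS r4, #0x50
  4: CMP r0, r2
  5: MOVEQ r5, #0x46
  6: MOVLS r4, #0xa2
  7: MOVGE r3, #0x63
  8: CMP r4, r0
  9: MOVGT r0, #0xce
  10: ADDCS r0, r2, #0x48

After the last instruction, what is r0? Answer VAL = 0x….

VAL = 0xf3

[0] flags=1001 → (cmp)
[1] flags=1001 GT?T → r1=0xae
[2] flags=1001 EQ?F → skip
[3] flags=1001 VS?T → r4=0x50
[4] flags=1000 → (cmp)
[5] flags=1000 EQ?F → skip
[6] flags=1000 LS?T → r4=0xa2
[7] flags=1000 GE?F → skip
[8] flags=0010 → (cmp)
[9] flags=0010 GT?T → r0=0xce
[10] flags=0010 CS?T → r0=0xf3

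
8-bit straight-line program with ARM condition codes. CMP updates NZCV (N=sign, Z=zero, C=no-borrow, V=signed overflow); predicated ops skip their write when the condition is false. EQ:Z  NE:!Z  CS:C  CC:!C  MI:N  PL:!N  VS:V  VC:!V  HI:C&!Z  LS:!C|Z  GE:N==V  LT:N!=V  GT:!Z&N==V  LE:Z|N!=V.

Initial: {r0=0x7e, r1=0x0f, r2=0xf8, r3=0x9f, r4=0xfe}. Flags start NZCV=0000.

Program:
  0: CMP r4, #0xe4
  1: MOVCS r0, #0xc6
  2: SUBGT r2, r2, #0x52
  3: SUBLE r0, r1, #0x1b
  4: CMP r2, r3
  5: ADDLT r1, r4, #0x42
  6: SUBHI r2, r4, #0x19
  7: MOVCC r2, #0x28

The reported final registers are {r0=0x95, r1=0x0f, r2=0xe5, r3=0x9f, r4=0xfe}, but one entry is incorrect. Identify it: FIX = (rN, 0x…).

FIX = (r0, 0xc6)

[0] flags=0010 → (cmp)
[1] flags=0010 CS?T → r0=0xc6
[2] flags=0010 GT?T → r2=0xa6
[3] flags=0010 LE?F → skip
[4] flags=0010 → (cmp)
[5] flags=0010 LT?F → skip
[6] flags=0010 HI?T → r2=0xe5
[7] flags=0010 CC?F → skip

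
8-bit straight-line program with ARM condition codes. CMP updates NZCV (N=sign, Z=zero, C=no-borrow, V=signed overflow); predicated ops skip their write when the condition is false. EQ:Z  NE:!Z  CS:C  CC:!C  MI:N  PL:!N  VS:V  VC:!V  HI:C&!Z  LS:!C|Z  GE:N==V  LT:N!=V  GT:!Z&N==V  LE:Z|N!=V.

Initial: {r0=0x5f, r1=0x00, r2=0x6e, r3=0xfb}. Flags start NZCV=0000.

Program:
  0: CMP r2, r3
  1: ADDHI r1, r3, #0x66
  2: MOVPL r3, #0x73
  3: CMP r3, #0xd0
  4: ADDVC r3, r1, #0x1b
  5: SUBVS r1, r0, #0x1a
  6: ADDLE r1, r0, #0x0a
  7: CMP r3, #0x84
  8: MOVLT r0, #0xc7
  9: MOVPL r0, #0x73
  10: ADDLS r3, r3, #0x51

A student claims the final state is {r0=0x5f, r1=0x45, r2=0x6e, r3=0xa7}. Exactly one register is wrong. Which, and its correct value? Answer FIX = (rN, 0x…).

FIX = (r3, 0xc4)

0: ✓ CMP  NZCV=0000
1: · ADDHI
2: ✓ MOVPL  r3←0x73
3: ✓ CMP  NZCV=1001
4: · ADDVC
5: ✓ SUBVS  r1←0x45
6: · ADDLE
7: ✓ CMP  NZCV=1001
8: · MOVLT
9: · MOVPL
10: ✓ ADDLS  r3←0xc4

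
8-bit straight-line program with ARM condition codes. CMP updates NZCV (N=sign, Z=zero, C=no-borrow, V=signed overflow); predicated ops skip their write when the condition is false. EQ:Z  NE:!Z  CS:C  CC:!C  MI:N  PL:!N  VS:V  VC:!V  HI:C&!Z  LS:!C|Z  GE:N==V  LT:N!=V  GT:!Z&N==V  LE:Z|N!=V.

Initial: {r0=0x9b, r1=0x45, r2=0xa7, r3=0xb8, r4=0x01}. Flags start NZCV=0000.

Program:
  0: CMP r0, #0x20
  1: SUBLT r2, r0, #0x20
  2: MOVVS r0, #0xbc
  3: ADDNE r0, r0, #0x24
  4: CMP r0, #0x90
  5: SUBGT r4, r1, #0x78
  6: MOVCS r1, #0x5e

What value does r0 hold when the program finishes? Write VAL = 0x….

VAL = 0xe0

[0] flags=0011 → (cmp)
[1] flags=0011 LT?T → r2=0x7b
[2] flags=0011 VS?T → r0=0xbc
[3] flags=0011 NE?T → r0=0xe0
[4] flags=0010 → (cmp)
[5] flags=0010 GT?T → r4=0xcd
[6] flags=0010 CS?T → r1=0x5e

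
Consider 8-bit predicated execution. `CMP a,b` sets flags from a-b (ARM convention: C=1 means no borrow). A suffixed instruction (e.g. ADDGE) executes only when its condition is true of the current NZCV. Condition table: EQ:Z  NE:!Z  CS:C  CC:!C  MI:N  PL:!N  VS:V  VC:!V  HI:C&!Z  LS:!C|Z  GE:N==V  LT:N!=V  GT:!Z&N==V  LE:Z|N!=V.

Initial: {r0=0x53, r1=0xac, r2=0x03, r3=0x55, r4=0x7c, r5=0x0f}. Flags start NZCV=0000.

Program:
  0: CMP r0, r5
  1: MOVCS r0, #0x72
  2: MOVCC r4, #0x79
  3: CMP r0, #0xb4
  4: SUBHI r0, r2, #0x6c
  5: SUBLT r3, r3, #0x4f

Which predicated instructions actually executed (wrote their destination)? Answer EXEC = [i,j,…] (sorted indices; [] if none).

[0] flags=0010 → (cmp)
[1] flags=0010 CS?T → r0=0x72
[2] flags=0010 CC?F → skip
[3] flags=1001 → (cmp)
[4] flags=1001 HI?F → skip
[5] flags=1001 LT?F → skip

EXEC = [1]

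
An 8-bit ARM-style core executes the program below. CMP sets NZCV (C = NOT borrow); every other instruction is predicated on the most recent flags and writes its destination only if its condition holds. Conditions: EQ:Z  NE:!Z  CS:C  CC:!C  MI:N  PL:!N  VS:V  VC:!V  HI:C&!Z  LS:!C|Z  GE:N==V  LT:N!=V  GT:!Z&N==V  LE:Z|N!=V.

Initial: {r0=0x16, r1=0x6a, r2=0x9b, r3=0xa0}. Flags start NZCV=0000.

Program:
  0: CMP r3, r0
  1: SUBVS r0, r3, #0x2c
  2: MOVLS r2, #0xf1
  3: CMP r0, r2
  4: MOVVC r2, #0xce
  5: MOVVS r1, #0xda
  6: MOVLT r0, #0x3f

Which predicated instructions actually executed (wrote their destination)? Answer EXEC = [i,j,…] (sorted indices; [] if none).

0: ✓ CMP  NZCV=1010
1: · SUBVS
2: · MOVLS
3: ✓ CMP  NZCV=0000
4: ✓ MOVVC  r2←0xce
5: · MOVVS
6: · MOVLT

EXEC = [4]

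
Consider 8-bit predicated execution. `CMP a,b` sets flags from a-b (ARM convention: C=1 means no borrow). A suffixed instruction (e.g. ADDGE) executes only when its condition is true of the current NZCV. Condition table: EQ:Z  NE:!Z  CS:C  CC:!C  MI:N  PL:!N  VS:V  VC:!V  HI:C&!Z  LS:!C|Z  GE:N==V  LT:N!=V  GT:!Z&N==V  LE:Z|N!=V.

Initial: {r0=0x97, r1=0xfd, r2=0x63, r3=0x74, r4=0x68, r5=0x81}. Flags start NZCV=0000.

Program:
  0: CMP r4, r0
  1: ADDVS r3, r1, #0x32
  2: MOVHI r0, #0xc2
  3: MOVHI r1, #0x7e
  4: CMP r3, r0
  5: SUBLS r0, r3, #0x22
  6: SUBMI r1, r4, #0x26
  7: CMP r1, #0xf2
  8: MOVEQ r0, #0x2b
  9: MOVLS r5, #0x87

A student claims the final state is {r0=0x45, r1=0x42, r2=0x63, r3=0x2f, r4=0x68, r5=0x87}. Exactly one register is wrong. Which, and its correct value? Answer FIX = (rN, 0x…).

[0] flags=1001 → (cmp)
[1] flags=1001 VS?T → r3=0x2f
[2] flags=1001 HI?F → skip
[3] flags=1001 HI?F → skip
[4] flags=1001 → (cmp)
[5] flags=1001 LS?T → r0=0x0d
[6] flags=1001 MI?T → r1=0x42
[7] flags=0000 → (cmp)
[8] flags=0000 EQ?F → skip
[9] flags=0000 LS?T → r5=0x87

FIX = (r0, 0x0d)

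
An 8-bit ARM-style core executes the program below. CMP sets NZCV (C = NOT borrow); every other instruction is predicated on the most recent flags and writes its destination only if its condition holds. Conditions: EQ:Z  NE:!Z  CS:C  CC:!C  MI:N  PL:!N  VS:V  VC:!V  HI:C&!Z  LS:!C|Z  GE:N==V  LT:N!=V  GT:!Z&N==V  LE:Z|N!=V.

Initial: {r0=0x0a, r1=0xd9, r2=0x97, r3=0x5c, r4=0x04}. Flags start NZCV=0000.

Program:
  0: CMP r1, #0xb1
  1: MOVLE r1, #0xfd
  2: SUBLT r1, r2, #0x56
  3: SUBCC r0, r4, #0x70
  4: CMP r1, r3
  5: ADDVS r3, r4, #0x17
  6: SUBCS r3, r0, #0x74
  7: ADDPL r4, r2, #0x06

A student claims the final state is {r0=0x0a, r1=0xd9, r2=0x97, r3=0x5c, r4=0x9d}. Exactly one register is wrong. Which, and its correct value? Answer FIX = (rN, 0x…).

0: ✓ CMP  NZCV=0010
1: · MOVLE
2: · SUBLT
3: · SUBCC
4: ✓ CMP  NZCV=0011
5: ✓ ADDVS  r3←0x1b
6: ✓ SUBCS  r3←0x96
7: ✓ ADDPL  r4←0x9d

FIX = (r3, 0x96)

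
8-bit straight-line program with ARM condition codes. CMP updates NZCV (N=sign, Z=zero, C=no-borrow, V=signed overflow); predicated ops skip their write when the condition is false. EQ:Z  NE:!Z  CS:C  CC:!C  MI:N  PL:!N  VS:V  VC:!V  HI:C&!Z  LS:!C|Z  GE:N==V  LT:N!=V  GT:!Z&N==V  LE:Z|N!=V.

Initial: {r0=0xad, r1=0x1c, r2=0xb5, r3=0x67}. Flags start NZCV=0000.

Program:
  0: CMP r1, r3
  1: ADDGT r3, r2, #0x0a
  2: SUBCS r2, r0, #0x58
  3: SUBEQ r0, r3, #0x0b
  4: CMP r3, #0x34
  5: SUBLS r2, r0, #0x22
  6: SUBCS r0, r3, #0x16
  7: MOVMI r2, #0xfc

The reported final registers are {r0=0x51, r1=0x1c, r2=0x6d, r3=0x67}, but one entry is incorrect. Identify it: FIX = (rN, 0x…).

FIX = (r2, 0xb5)

[0] flags=1000 → (cmp)
[1] flags=1000 GT?F → skip
[2] flags=1000 CS?F → skip
[3] flags=1000 EQ?F → skip
[4] flags=0010 → (cmp)
[5] flags=0010 LS?F → skip
[6] flags=0010 CS?T → r0=0x51
[7] flags=0010 MI?F → skip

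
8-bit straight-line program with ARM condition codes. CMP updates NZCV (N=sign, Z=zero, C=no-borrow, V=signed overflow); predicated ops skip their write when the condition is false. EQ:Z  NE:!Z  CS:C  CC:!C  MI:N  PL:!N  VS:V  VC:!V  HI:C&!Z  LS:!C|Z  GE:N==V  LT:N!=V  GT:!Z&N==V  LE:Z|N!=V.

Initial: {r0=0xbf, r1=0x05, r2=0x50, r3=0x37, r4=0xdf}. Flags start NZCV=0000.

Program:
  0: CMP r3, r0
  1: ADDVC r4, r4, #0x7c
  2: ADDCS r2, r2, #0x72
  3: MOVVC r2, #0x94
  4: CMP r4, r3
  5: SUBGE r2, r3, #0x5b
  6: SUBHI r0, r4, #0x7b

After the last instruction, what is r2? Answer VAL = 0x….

VAL = 0xdc

[0] flags=0000 → (cmp)
[1] flags=0000 VC?T → r4=0x5b
[2] flags=0000 CS?F → skip
[3] flags=0000 VC?T → r2=0x94
[4] flags=0010 → (cmp)
[5] flags=0010 GE?T → r2=0xdc
[6] flags=0010 HI?T → r0=0xe0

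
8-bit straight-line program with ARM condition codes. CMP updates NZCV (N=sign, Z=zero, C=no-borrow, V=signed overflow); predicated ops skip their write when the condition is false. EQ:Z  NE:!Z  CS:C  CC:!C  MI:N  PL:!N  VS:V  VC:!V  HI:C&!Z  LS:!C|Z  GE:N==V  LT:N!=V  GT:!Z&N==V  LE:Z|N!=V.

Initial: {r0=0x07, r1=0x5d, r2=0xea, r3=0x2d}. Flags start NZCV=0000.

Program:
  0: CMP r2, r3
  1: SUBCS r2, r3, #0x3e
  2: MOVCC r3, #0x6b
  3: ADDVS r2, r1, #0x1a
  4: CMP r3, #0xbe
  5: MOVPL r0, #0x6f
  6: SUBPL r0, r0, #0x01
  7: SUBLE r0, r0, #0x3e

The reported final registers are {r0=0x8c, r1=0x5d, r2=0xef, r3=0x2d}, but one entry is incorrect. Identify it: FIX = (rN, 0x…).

FIX = (r0, 0x6e)

[0] flags=1010 → (cmp)
[1] flags=1010 CS?T → r2=0xef
[2] flags=1010 CC?F → skip
[3] flags=1010 VS?F → skip
[4] flags=0000 → (cmp)
[5] flags=0000 PL?T → r0=0x6f
[6] flags=0000 PL?T → r0=0x6e
[7] flags=0000 LE?F → skip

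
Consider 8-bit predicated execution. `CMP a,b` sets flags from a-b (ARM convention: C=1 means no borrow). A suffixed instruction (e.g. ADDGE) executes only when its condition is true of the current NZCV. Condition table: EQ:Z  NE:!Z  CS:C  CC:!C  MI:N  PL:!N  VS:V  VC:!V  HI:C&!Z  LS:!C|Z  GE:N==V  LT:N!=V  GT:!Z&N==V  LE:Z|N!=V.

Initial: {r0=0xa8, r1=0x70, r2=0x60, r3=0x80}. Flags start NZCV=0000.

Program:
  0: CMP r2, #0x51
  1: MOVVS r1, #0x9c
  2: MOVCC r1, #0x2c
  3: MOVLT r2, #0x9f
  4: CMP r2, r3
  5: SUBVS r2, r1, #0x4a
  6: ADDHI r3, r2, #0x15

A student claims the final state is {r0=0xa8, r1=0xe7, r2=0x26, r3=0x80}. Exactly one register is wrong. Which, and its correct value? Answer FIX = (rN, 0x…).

[0] flags=0010 → (cmp)
[1] flags=0010 VS?F → skip
[2] flags=0010 CC?F → skip
[3] flags=0010 LT?F → skip
[4] flags=1001 → (cmp)
[5] flags=1001 VS?T → r2=0x26
[6] flags=1001 HI?F → skip

FIX = (r1, 0x70)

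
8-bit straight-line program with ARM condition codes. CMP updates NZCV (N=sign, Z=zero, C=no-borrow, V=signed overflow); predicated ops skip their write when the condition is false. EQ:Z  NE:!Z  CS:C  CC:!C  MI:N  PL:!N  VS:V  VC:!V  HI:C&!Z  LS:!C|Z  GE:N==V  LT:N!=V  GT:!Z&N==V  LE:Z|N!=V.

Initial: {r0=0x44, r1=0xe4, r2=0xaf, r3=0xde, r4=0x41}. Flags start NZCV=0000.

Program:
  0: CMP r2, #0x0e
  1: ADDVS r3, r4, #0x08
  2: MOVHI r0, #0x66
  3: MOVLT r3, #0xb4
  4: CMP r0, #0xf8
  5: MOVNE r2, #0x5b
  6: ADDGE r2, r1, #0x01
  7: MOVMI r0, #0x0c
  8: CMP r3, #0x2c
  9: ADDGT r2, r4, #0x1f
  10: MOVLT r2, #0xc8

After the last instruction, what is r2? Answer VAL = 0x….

VAL = 0xc8

[0] flags=1010 → (cmp)
[1] flags=1010 VS?F → skip
[2] flags=1010 HI?T → r0=0x66
[3] flags=1010 LT?T → r3=0xb4
[4] flags=0000 → (cmp)
[5] flags=0000 NE?T → r2=0x5b
[6] flags=0000 GE?T → r2=0xe5
[7] flags=0000 MI?F → skip
[8] flags=1010 → (cmp)
[9] flags=1010 GT?F → skip
[10] flags=1010 LT?T → r2=0xc8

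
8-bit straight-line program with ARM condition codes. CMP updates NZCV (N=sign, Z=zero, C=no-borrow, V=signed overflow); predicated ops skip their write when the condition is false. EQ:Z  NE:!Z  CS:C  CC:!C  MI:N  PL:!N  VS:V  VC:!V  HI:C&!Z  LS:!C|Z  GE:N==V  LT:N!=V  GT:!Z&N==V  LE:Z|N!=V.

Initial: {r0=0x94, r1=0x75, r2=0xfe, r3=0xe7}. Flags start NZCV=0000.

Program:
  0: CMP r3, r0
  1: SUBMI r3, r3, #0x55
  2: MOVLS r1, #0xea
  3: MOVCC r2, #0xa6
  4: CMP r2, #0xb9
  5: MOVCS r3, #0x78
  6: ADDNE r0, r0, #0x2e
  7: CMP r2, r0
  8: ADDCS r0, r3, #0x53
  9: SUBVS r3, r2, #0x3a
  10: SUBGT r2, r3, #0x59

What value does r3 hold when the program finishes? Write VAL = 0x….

[0] flags=0010 → (cmp)
[1] flags=0010 MI?F → skip
[2] flags=0010 LS?F → skip
[3] flags=0010 CC?F → skip
[4] flags=0010 → (cmp)
[5] flags=0010 CS?T → r3=0x78
[6] flags=0010 NE?T → r0=0xc2
[7] flags=0010 → (cmp)
[8] flags=0010 CS?T → r0=0xcb
[9] flags=0010 VS?F → skip
[10] flags=0010 GT?T → r2=0x1f

VAL = 0x78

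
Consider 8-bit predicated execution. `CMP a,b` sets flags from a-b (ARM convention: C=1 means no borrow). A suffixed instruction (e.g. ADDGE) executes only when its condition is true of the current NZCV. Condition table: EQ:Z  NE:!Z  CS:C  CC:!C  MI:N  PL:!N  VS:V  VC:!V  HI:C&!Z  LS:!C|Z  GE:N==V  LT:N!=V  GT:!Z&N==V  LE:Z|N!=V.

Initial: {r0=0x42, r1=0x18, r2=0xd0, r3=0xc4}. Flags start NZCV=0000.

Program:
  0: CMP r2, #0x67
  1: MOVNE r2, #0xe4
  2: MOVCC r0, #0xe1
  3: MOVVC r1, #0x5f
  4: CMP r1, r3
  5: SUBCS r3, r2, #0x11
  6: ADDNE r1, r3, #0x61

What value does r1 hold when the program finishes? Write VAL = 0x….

[0] flags=0011 → (cmp)
[1] flags=0011 NE?T → r2=0xe4
[2] flags=0011 CC?F → skip
[3] flags=0011 VC?F → skip
[4] flags=0000 → (cmp)
[5] flags=0000 CS?F → skip
[6] flags=0000 NE?T → r1=0x25

VAL = 0x25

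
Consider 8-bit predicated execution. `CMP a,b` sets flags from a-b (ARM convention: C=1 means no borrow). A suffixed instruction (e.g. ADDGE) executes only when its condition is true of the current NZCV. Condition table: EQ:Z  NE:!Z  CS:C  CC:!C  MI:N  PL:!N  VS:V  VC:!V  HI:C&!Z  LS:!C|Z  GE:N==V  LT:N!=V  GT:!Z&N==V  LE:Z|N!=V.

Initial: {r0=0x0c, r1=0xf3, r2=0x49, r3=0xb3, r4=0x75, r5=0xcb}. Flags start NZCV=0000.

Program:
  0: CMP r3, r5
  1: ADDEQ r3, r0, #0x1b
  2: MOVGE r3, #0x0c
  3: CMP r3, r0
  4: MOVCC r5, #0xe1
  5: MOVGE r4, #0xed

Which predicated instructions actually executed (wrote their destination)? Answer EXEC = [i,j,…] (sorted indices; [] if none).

0: ✓ CMP  NZCV=1000
1: · ADDEQ
2: · MOVGE
3: ✓ CMP  NZCV=1010
4: · MOVCC
5: · MOVGE

EXEC = []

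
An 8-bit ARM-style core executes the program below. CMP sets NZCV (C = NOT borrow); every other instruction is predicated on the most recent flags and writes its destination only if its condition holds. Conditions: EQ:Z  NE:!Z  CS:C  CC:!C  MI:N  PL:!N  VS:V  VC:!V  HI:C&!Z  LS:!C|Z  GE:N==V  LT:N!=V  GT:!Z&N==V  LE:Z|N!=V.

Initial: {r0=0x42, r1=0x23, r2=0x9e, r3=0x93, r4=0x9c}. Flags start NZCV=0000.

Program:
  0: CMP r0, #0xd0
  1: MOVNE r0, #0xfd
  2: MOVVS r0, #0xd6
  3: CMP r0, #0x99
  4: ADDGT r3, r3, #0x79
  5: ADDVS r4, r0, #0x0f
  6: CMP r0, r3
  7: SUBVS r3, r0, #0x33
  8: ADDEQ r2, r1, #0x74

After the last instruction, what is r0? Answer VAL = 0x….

VAL = 0xfd

[0] flags=0000 → (cmp)
[1] flags=0000 NE?T → r0=0xfd
[2] flags=0000 VS?F → skip
[3] flags=0010 → (cmp)
[4] flags=0010 GT?T → r3=0x0c
[5] flags=0010 VS?F → skip
[6] flags=1010 → (cmp)
[7] flags=1010 VS?F → skip
[8] flags=1010 EQ?F → skip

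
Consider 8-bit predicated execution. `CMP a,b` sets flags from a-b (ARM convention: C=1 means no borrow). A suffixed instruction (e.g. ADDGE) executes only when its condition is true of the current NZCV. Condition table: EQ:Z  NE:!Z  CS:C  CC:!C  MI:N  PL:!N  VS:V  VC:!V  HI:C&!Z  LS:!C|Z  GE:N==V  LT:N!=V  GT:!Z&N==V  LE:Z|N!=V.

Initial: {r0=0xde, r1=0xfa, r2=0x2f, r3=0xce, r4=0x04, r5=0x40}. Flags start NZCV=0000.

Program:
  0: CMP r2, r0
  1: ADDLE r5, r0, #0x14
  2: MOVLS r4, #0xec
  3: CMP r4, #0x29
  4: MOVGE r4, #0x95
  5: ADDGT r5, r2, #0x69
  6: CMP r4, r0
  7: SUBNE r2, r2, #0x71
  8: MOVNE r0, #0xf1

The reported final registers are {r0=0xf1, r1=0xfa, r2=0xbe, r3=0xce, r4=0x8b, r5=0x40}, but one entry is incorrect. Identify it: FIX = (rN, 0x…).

FIX = (r4, 0xec)

0: ✓ CMP  NZCV=0000
1: · ADDLE
2: ✓ MOVLS  r4←0xec
3: ✓ CMP  NZCV=1010
4: · MOVGE
5: · ADDGT
6: ✓ CMP  NZCV=0010
7: ✓ SUBNE  r2←0xbe
8: ✓ MOVNE  r0←0xf1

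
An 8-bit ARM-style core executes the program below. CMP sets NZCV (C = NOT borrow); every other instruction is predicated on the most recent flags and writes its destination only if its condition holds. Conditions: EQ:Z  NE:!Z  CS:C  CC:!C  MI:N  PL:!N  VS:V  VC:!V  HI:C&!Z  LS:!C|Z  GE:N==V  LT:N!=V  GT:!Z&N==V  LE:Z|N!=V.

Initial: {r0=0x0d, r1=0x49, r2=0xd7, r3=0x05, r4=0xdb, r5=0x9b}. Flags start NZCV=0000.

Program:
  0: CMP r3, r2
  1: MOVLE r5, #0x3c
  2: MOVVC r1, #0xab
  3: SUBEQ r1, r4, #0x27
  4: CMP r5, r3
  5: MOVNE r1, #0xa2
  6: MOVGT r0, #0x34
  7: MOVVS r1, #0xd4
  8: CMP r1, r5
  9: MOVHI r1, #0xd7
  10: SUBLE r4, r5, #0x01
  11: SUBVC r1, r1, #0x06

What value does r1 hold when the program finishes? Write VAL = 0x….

[0] flags=0000 → (cmp)
[1] flags=0000 LE?F → skip
[2] flags=0000 VC?T → r1=0xab
[3] flags=0000 EQ?F → skip
[4] flags=1010 → (cmp)
[5] flags=1010 NE?T → r1=0xa2
[6] flags=1010 GT?F → skip
[7] flags=1010 VS?F → skip
[8] flags=0010 → (cmp)
[9] flags=0010 HI?T → r1=0xd7
[10] flags=0010 LE?F → skip
[11] flags=0010 VC?T → r1=0xd1

VAL = 0xd1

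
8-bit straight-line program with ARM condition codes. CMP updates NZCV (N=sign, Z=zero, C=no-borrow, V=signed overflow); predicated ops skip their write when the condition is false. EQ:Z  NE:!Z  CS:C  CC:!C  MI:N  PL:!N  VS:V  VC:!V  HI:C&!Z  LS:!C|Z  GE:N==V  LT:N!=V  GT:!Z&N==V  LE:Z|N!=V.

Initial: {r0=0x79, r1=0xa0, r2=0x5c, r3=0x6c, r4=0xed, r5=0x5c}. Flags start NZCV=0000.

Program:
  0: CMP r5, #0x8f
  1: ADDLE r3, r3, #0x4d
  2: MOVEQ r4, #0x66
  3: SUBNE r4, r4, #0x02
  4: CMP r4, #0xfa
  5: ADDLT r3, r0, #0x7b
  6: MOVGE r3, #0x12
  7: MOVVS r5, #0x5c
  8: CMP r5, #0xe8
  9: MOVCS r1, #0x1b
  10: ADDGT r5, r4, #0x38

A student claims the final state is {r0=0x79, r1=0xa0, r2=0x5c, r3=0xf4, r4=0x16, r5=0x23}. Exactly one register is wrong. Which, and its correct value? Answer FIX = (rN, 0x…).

FIX = (r4, 0xeb)

0: ✓ CMP  NZCV=1001
1: · ADDLE
2: · MOVEQ
3: ✓ SUBNE  r4←0xeb
4: ✓ CMP  NZCV=1000
5: ✓ ADDLT  r3←0xf4
6: · MOVGE
7: · MOVVS
8: ✓ CMP  NZCV=0000
9: · MOVCS
10: ✓ ADDGT  r5←0x23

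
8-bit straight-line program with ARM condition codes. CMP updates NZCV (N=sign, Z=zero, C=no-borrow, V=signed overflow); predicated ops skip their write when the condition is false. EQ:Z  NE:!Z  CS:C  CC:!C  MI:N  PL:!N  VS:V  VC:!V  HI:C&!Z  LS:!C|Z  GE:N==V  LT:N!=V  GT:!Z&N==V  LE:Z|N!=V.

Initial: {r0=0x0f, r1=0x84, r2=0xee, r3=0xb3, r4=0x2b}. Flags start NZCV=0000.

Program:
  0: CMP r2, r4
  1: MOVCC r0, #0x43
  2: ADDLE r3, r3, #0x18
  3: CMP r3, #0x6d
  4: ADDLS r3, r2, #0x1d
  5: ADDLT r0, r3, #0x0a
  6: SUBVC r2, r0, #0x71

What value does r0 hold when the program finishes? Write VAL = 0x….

VAL = 0xd5

[0] flags=1010 → (cmp)
[1] flags=1010 CC?F → skip
[2] flags=1010 LE?T → r3=0xcb
[3] flags=0011 → (cmp)
[4] flags=0011 LS?F → skip
[5] flags=0011 LT?T → r0=0xd5
[6] flags=0011 VC?F → skip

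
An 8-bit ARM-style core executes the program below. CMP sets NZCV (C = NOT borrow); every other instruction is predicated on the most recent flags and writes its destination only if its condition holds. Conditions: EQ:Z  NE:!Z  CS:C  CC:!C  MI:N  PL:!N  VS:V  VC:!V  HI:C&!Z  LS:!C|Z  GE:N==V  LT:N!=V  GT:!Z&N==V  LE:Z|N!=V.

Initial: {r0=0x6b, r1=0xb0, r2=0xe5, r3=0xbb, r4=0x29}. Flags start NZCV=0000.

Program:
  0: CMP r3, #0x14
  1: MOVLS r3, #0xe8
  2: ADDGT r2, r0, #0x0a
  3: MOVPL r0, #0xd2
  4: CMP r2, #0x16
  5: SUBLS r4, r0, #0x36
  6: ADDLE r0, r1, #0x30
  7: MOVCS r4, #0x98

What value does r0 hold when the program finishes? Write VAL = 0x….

VAL = 0xe0

[0] flags=1010 → (cmp)
[1] flags=1010 LS?F → skip
[2] flags=1010 GT?F → skip
[3] flags=1010 PL?F → skip
[4] flags=1010 → (cmp)
[5] flags=1010 LS?F → skip
[6] flags=1010 LE?T → r0=0xe0
[7] flags=1010 CS?T → r4=0x98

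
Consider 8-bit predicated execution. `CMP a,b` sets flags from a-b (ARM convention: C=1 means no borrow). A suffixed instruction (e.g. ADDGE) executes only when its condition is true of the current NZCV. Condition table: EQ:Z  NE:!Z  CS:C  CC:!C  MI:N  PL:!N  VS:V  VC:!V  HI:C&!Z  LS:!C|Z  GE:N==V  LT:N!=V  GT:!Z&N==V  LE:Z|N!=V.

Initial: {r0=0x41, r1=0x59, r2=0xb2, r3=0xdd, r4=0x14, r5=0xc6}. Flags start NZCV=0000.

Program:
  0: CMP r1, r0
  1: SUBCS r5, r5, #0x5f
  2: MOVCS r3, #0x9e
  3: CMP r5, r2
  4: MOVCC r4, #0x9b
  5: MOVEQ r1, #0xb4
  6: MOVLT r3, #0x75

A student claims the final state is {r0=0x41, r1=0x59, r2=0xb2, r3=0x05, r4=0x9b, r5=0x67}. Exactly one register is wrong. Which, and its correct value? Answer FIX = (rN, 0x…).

FIX = (r3, 0x9e)

0: ✓ CMP  NZCV=0010
1: ✓ SUBCS  r5←0x67
2: ✓ MOVCS  r3←0x9e
3: ✓ CMP  NZCV=1001
4: ✓ MOVCC  r4←0x9b
5: · MOVEQ
6: · MOVLT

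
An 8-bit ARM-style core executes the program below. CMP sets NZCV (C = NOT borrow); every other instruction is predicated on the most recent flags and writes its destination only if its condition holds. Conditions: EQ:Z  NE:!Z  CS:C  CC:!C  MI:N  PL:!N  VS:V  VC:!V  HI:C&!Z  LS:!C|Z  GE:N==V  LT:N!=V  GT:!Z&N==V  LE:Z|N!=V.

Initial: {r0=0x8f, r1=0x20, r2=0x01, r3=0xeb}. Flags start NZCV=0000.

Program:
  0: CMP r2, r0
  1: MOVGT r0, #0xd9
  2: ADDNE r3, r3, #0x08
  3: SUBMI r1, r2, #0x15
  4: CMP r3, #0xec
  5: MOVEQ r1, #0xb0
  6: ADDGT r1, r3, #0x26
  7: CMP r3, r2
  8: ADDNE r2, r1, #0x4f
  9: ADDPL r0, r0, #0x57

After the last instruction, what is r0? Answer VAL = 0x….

[0] flags=0000 → (cmp)
[1] flags=0000 GT?T → r0=0xd9
[2] flags=0000 NE?T → r3=0xf3
[3] flags=0000 MI?F → skip
[4] flags=0010 → (cmp)
[5] flags=0010 EQ?F → skip
[6] flags=0010 GT?T → r1=0x19
[7] flags=1010 → (cmp)
[8] flags=1010 NE?T → r2=0x68
[9] flags=1010 PL?F → skip

VAL = 0xd9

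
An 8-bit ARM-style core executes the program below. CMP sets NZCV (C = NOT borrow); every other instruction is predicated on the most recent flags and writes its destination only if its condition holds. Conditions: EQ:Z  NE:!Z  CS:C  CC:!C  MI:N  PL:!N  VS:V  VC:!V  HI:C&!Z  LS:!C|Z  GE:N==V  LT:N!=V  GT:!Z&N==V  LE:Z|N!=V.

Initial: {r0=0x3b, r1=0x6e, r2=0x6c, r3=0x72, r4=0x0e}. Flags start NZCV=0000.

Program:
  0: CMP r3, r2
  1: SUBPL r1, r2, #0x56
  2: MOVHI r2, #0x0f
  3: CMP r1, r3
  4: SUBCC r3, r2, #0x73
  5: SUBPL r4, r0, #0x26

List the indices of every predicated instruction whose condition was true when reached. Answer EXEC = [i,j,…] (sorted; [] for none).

EXEC = [1,2,4]

0: ✓ CMP  NZCV=0010
1: ✓ SUBPL  r1←0x16
2: ✓ MOVHI  r2←0x0f
3: ✓ CMP  NZCV=1000
4: ✓ SUBCC  r3←0x9c
5: · SUBPL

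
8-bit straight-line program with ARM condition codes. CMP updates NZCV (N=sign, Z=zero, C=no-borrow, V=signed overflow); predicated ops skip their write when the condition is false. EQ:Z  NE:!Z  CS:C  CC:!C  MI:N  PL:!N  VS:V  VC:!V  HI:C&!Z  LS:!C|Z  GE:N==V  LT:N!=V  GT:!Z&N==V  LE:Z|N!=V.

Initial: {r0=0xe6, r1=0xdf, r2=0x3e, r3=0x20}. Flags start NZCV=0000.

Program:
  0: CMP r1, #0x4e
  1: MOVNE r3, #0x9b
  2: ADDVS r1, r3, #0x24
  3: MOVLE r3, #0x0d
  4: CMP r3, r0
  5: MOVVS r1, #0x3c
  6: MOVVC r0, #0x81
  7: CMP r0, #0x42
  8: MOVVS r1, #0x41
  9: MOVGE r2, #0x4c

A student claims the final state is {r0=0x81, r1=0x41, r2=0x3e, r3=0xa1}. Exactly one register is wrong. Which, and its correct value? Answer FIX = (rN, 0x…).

FIX = (r3, 0x0d)

[0] flags=1010 → (cmp)
[1] flags=1010 NE?T → r3=0x9b
[2] flags=1010 VS?F → skip
[3] flags=1010 LE?T → r3=0x0d
[4] flags=0000 → (cmp)
[5] flags=0000 VS?F → skip
[6] flags=0000 VC?T → r0=0x81
[7] flags=0011 → (cmp)
[8] flags=0011 VS?T → r1=0x41
[9] flags=0011 GE?F → skip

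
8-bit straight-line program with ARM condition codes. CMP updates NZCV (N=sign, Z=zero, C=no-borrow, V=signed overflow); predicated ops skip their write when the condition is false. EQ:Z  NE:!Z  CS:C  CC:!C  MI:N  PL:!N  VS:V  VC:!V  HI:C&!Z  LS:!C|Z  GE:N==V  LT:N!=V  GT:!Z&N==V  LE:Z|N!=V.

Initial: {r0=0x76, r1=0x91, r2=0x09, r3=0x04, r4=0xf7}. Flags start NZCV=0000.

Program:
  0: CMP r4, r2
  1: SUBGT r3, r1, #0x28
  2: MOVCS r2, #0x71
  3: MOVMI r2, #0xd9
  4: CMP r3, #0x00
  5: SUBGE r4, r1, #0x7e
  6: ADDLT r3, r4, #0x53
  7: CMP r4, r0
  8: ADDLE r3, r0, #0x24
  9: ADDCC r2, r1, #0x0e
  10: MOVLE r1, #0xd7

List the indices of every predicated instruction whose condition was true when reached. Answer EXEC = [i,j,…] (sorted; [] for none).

0: ✓ CMP  NZCV=1010
1: · SUBGT
2: ✓ MOVCS  r2←0x71
3: ✓ MOVMI  r2←0xd9
4: ✓ CMP  NZCV=0010
5: ✓ SUBGE  r4←0x13
6: · ADDLT
7: ✓ CMP  NZCV=1000
8: ✓ ADDLE  r3←0x9a
9: ✓ ADDCC  r2←0x9f
10: ✓ MOVLE  r1←0xd7

EXEC = [2,3,5,8,9,10]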